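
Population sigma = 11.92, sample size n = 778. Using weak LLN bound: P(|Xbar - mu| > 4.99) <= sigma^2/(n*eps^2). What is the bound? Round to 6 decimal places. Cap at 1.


bound = min(1, sigma^2/(n*eps^2))
sigma^2 = 11.92^2 = 142.0864
n*eps^2 = 778 * 4.99^2 = 778 * 24.9001 = 19372.2778
sigma^2/(n*eps^2) = 142.0864 / 19372.2778 ≈ 0.00733452

0.007335


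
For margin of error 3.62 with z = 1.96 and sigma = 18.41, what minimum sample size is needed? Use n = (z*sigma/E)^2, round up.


z*sigma/E = 1.96 * 18.41 / 3.62 = 90209/9050 ≈ 9.967845
(z*sigma/E)^2 ≈ 99.357940
round up: n = 100

100


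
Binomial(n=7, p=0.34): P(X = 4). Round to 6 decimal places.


P = C(n,k) * p^k * (1-p)^(n-k)
C(7,4) = 35
p^k = 0.34^4 = 0.01336336
(1-p)^(n-k) = 0.66^3 = 0.287496
P = 35 * 0.01336336 * 0.287496 ≈ 0.134467

0.134467


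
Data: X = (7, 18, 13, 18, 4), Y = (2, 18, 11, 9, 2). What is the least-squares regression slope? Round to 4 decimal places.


b = sum((xi-xbar)(yi-ybar)) / sum((xi-xbar)^2)
n = 5, xbar = 60/5 = 12, ybar = 42/5 = 8.4
Sxy = sum((xi-xbar)(yi-ybar)) = 147
Sxx = sum((xi-xbar)^2) = 162
b = Sxy / Sxx = 49/54 ≈ 0.907407

0.9074


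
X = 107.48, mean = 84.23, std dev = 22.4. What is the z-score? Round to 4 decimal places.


z = (X - mu) / sigma
X - mu = 107.48 - 84.23 = 23.25
z = 23.25 / 22.4 = 465/448 ≈ 1.037946

1.0379


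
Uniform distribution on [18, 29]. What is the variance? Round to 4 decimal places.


Var = (b-a)^2 / 12
(b-a)^2 = (29 - 18)^2 = 121
Var = 121/12 ≈ 10.083333

10.0833


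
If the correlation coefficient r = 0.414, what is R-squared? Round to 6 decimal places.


R^2 = r^2 = (0.414)^2 = 0.171396

0.171396


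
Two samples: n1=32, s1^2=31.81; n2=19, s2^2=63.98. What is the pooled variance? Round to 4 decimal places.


sp^2 = ((n1-1)*s1^2 + (n2-1)*s2^2)/(n1+n2-2)
(n1-1)*s1^2 = 31 * 31.81 = 986.11
(n2-1)*s2^2 = 18 * 63.98 = 1151.64
numerator = 986.11 + 1151.64 = 2137.75
n1+n2-2 = 49
sp^2 = 2137.75 / 49 = 8551/196 ≈ 43.627551

43.6276


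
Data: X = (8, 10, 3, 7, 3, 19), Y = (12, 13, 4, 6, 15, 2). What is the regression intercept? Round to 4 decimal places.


a = ybar - b*xbar, where b = sum((xi-xbar)(yi-ybar)) / sum((xi-xbar)^2)
n = 6, xbar = 50/6 = 25/3 ≈ 8.333333, ybar = 52/6 = 26/3 ≈ 8.666667
Sxy = sum((xi-xbar)(yi-ybar)) = -211/3 ≈ -70.333333
Sxx = sum((xi-xbar)^2) = 526/3 ≈ 175.333333
b = Sxy / Sxx = -211/526 ≈ -0.401141
a = 8.666667 - (-0.401141) * 8.333333 = 6317/526 ≈ 12.009506

12.0095


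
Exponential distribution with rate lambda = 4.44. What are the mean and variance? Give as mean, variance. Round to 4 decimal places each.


mean = 1/lam, var = 1/lam^2
mean = 1 / 4.44 = 25/111 ≈ 0.225225
lam^2 = 4.44^2 = 19.7136
var = 1 / 19.7136 ≈ 0.050726

0.2252, 0.0507


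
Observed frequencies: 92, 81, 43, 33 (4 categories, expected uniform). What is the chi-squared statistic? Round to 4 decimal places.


chi2 = sum((O-E)^2/E), E = total/4
total = 249, E = 249/4 = 62.25
(92 - 62.25)^2 / 62.25 = 885.0625 / 62.25 = 14161/996 ≈ 14.217871
(81 - 62.25)^2 / 62.25 = 351.5625 / 62.25 = 1875/332 ≈ 5.647590
(43 - 62.25)^2 / 62.25 = 370.5625 / 62.25 = 5929/996 ≈ 5.952811
(33 - 62.25)^2 / 62.25 = 855.5625 / 62.25 = 4563/332 ≈ 13.743976
chi2 = 9851/249 ≈ 39.562249

39.5622


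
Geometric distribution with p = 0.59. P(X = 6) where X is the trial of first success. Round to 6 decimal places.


P = (1-p)^(k-1) * p
(1-p)^(k-1) = 0.41^5 ≈ 0.01158562
P = 0.01158562 * 0.59 ≈ 0.006835516

0.006836


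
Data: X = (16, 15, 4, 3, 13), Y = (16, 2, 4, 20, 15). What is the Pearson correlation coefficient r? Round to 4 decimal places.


r = sum((xi-xbar)(yi-ybar)) / sqrt(sum((xi-xbar)^2) * sum((yi-ybar)^2))
n = 5, xbar = 51/5 = 10.2, ybar = 57/5 = 11.4
Sxy = sum((xi-xbar)(yi-ybar)) = -24.4
Sxx = sum((xi-xbar)^2) = 154.8
Syy = sum((yi-ybar)^2) = 251.2
sqrt(Sxx*Syy) ≈ 197.194726
r = Sxy / sqrt(Sxx*Syy) = -24.4 / 197.194726 ≈ -0.123736

-0.1237


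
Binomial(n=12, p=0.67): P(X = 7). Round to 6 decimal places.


P = C(n,k) * p^k * (1-p)^(n-k)
C(12,7) = 792
p^k = 0.67^7 ≈ 0.06060712
(1-p)^(n-k) = 0.33^5 ≈ 0.003913539
P = 792 * 0.06060712 * 0.003913539 ≈ 0.187853

0.187853


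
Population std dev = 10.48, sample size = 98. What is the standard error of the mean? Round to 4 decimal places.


SE = sigma / sqrt(n)
sqrt(98) ≈ 9.899495
SE = 10.48 / 9.899495 ≈ 1.058640

1.0586


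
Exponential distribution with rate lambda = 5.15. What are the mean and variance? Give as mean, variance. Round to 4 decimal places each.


mean = 1/lam, var = 1/lam^2
mean = 1 / 5.15 = 20/103 ≈ 0.194175
lam^2 = 5.15^2 = 26.5225
var = 1 / 26.5225 ≈ 0.037704

0.1942, 0.0377


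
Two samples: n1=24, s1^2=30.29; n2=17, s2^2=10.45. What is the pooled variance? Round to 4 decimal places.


sp^2 = ((n1-1)*s1^2 + (n2-1)*s2^2)/(n1+n2-2)
(n1-1)*s1^2 = 23 * 30.29 = 696.67
(n2-1)*s2^2 = 16 * 10.45 = 167.2
numerator = 696.67 + 167.2 = 863.87
n1+n2-2 = 39
sp^2 = 863.87 / 39 = 86387/3900 ≈ 22.150513

22.1505


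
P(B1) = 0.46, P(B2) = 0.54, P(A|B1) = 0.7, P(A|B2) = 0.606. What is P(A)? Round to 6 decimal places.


P(A) = P(A|B1)*P(B1) + P(A|B2)*P(B2)
P(A|B1)*P(B1) = 0.7 * 0.46 = 0.322
P(A|B2)*P(B2) = 0.606 * 0.54 = 0.32724
P(A) = 0.322 + 0.32724 = 0.64924

0.649240


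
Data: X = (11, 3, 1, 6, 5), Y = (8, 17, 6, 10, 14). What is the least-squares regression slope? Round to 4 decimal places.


b = sum((xi-xbar)(yi-ybar)) / sum((xi-xbar)^2)
n = 5, xbar = 26/5 = 5.2, ybar = 55/5 = 11
Sxy = sum((xi-xbar)(yi-ybar)) = -11
Sxx = sum((xi-xbar)^2) = 56.8
b = Sxy / Sxx = -55/284 ≈ -0.193662

-0.1937


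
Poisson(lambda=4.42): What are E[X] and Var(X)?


E[X] = Var(X) = lambda = 4.42

4.42, 4.42


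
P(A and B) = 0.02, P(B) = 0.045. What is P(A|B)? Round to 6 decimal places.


P(A|B) = P(A and B) / P(B) = 0.02 / 0.045 = 4/9 ≈ 0.44444444

0.444444


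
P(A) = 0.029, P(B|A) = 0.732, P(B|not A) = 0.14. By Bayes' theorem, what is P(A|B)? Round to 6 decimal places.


P(A|B) = P(B|A)*P(A) / P(B), P(B) = P(B|A)*P(A) + P(B|not A)*P(not A)
P(B|A)*P(A) = 0.732 * 0.029 = 0.021228
P(B|not A)*P(not A) = 0.14 * 0.971 = 0.13594
P(B) = 0.021228 + 0.13594 = 0.157168
P(A|B) = 0.021228 / 0.157168 ≈ 0.13506566

0.135066


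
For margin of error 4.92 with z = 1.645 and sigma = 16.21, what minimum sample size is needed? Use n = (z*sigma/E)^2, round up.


z*sigma/E = 1.645 * 16.21 / 4.92 ≈ 5.419807
(z*sigma/E)^2 ≈ 29.374307
round up: n = 30

30


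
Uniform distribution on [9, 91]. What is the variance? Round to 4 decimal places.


Var = (b-a)^2 / 12
(b-a)^2 = (91 - 9)^2 = 6724
Var = 6724/12 ≈ 560.333333

560.3333


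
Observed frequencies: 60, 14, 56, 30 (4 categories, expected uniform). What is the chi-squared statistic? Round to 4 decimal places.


chi2 = sum((O-E)^2/E), E = total/4
total = 160, E = 160/4 = 40
(60 - 40)^2 / 40 = 400 / 40 = 10
(14 - 40)^2 / 40 = 676 / 40 = 16.9
(56 - 40)^2 / 40 = 256 / 40 = 6.4
(30 - 40)^2 / 40 = 100 / 40 = 2.5
chi2 = 35.8

35.8000


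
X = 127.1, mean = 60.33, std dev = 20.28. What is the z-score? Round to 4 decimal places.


z = (X - mu) / sigma
X - mu = 127.1 - 60.33 = 66.77
z = 66.77 / 20.28 = 6677/2028 ≈ 3.292406

3.2924


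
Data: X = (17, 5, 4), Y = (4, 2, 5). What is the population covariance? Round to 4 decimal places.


Cov = (1/n)*sum((xi-xbar)(yi-ybar))
n = 3, xbar = 26/3 ≈ 8.666667, ybar = 11/3 ≈ 3.666667
sum((xi-xbar)(yi-ybar)) = 8/3 ≈ 2.666667
Cov = 2.666667 / 3 = 8/9 ≈ 0.888889

0.8889


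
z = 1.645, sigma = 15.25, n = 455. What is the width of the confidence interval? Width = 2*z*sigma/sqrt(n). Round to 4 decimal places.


width = 2*z*sigma/sqrt(n)
2*z*sigma = 2 * 1.645 * 15.25 = 50.1725
sqrt(455) ≈ 21.330729
width = 50.1725 / 21.330729 ≈ 2.352123

2.3521


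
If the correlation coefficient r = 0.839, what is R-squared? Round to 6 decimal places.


R^2 = r^2 = (0.839)^2 = 0.703921

0.703921


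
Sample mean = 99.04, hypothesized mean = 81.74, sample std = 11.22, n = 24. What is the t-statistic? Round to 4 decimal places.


t = (xbar - mu0) / (s/sqrt(n))
xbar - mu0 = 99.04 - 81.74 = 17.3
sqrt(24) ≈ 4.89897949
s/sqrt(n) = 11.22 / 4.89897949 ≈ 2.29027291
t = 17.3 / 2.29027291 ≈ 7.553685

7.5537


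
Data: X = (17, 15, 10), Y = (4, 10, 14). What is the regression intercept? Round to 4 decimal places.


a = ybar - b*xbar, where b = sum((xi-xbar)(yi-ybar)) / sum((xi-xbar)^2)
n = 3, xbar = 42/3 = 14, ybar = 28/3 ≈ 9.333333
Sxy = sum((xi-xbar)(yi-ybar)) = -34
Sxx = sum((xi-xbar)^2) = 26
b = Sxy / Sxx = -17/13 ≈ -1.307692
a = 9.333333 - (-1.307692) * 14 = 1078/39 ≈ 27.641026

27.6410


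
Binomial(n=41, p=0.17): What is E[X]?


E[X] = n*p = 41 * 0.17 = 6.97

6.97


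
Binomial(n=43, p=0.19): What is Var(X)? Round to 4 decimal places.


Var = n*p*(1-p) = 43 * 0.19 * 0.81 = 6.6177

6.6177


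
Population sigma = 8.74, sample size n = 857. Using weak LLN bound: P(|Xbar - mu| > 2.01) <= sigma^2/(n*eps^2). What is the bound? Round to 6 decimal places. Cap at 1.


bound = min(1, sigma^2/(n*eps^2))
sigma^2 = 8.74^2 = 76.3876
n*eps^2 = 857 * 2.01^2 = 857 * 4.0401 = 3462.3657
sigma^2/(n*eps^2) = 76.3876 / 3462.3657 ≈ 0.02206226

0.022062


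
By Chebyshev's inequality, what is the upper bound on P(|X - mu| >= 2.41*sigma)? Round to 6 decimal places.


P <= 1/k^2
k^2 = 2.41^2 = 5.8081
1/k^2 = 1 / 5.8081 ≈ 0.17217334

0.172173


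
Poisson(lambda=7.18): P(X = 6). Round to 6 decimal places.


P = e^(-lam) * lam^k / k!
e^(-7.18) ≈ 0.0007616678
lam^k = 7.18^6 ≈ 137008.233064
k! = 6! = 720
P = 0.0007616678 * 137008.233064 / 720 ≈ 0.144937

0.144937


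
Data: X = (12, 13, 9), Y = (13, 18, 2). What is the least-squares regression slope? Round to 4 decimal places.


b = sum((xi-xbar)(yi-ybar)) / sum((xi-xbar)^2)
n = 3, xbar = 34/3 ≈ 11.333333, ybar = 33/3 = 11
Sxy = sum((xi-xbar)(yi-ybar)) = 34
Sxx = sum((xi-xbar)^2) = 26/3 ≈ 8.666667
b = Sxy / Sxx = 51/13 ≈ 3.923077

3.9231


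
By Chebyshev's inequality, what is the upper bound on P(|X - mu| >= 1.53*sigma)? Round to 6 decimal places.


P <= 1/k^2
k^2 = 1.53^2 = 2.3409
1/k^2 = 1 / 2.3409 ≈ 0.42718612

0.427186


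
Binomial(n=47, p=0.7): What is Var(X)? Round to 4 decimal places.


Var = n*p*(1-p) = 47 * 0.7 * 0.3 = 9.87

9.8700


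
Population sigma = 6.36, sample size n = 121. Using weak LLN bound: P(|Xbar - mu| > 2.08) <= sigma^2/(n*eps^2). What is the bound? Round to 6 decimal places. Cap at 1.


bound = min(1, sigma^2/(n*eps^2))
sigma^2 = 6.36^2 = 40.4496
n*eps^2 = 121 * 2.08^2 = 121 * 4.3264 = 523.4944
sigma^2/(n*eps^2) = 40.4496 / 523.4944 ≈ 0.07726845

0.077268


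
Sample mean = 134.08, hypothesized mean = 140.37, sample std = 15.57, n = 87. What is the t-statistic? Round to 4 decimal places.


t = (xbar - mu0) / (s/sqrt(n))
xbar - mu0 = 134.08 - 140.37 = -6.29
sqrt(87) ≈ 9.32737905
s/sqrt(n) = 15.57 / 9.32737905 ≈ 1.66927922
t = -6.29 / 1.66927922 ≈ -3.768093

-3.7681


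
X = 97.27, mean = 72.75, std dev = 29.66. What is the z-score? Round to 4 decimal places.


z = (X - mu) / sigma
X - mu = 97.27 - 72.75 = 24.52
z = 24.52 / 29.66 = 1226/1483 ≈ 0.826703

0.8267


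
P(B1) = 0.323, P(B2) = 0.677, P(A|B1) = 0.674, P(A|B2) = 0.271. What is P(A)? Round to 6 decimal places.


P(A) = P(A|B1)*P(B1) + P(A|B2)*P(B2)
P(A|B1)*P(B1) = 0.674 * 0.323 = 0.217702
P(A|B2)*P(B2) = 0.271 * 0.677 = 0.183467
P(A) = 0.217702 + 0.183467 = 0.401169

0.401169


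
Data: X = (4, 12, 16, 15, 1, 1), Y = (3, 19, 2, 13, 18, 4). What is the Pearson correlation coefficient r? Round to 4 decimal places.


r = sum((xi-xbar)(yi-ybar)) / sqrt(sum((xi-xbar)^2) * sum((yi-ybar)^2))
n = 6, xbar = 49/6 ≈ 8.166667, ybar = 59/6 ≈ 9.833333
Sxy = sum((xi-xbar)(yi-ybar)) = 43/6 ≈ 7.166667
Sxx = sum((xi-xbar)^2) = 1457/6 ≈ 242.833333
Syy = sum((yi-ybar)^2) = 1817/6 ≈ 302.833333
sqrt(Sxx*Syy) ≈ 271.178959
r = Sxy / sqrt(Sxx*Syy) = 7.166667 / 271.178959 ≈ 0.026428

0.0264


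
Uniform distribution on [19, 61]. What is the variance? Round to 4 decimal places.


Var = (b-a)^2 / 12
(b-a)^2 = (61 - 19)^2 = 1764
Var = 1764/12 = 147

147.0000


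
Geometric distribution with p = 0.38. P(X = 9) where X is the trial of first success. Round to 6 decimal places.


P = (1-p)^(k-1) * p
(1-p)^(k-1) = 0.62^8 ≈ 0.02183401
P = 0.02183401 * 0.38 ≈ 0.008296924

0.008297


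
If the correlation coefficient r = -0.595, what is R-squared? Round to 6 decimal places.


R^2 = r^2 = (-0.595)^2 = 0.354025

0.354025


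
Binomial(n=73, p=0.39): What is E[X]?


E[X] = n*p = 73 * 0.39 = 28.47

28.47


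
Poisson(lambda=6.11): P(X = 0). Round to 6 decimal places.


P = e^(-lam) * lam^k / k!
e^(-6.11) ≈ 0.002220551
lam^k = 6.11^0 = 1
k! = 0! = 1
P = 0.002220551 * 1 / 1 ≈ 0.002221

0.002221


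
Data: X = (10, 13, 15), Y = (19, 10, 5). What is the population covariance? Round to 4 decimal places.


Cov = (1/n)*sum((xi-xbar)(yi-ybar))
n = 3, xbar = 38/3 ≈ 12.666667, ybar = 34/3 ≈ 11.333333
sum((xi-xbar)(yi-ybar)) = -107/3 ≈ -35.666667
Cov = -35.666667 / 3 = -107/9 ≈ -11.888889

-11.8889


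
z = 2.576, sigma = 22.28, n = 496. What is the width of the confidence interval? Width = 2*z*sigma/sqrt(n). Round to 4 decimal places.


width = 2*z*sigma/sqrt(n)
2*z*sigma = 2 * 2.576 * 22.28 = 114.78656
sqrt(496) ≈ 22.271057
width = 114.78656 / 22.271057 ≈ 5.154069

5.1541


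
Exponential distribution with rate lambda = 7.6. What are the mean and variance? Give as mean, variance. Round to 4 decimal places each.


mean = 1/lam, var = 1/lam^2
mean = 1 / 7.6 = 5/38 ≈ 0.131579
lam^2 = 7.6^2 = 57.76
var = 1 / 57.76 = 25/1444 ≈ 0.017313

0.1316, 0.0173


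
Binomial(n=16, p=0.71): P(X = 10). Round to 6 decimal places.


P = C(n,k) * p^k * (1-p)^(n-k)
C(16,10) = 8008
p^k = 0.71^10 ≈ 0.03255244
(1-p)^(n-k) = 0.29^6 ≈ 0.0005948233
P = 8008 * 0.03255244 * 0.0005948233 ≈ 0.155058

0.155058


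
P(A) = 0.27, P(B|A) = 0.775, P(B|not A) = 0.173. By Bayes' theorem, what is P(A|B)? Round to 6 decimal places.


P(A|B) = P(B|A)*P(A) / P(B), P(B) = P(B|A)*P(A) + P(B|not A)*P(not A)
P(B|A)*P(A) = 0.775 * 0.27 = 0.20925
P(B|not A)*P(not A) = 0.173 * 0.73 = 0.12629
P(B) = 0.20925 + 0.12629 = 0.33554
P(A|B) = 0.20925 / 0.33554 ≈ 0.62362162

0.623622


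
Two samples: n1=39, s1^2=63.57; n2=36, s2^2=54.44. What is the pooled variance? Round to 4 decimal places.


sp^2 = ((n1-1)*s1^2 + (n2-1)*s2^2)/(n1+n2-2)
(n1-1)*s1^2 = 38 * 63.57 = 2415.66
(n2-1)*s2^2 = 35 * 54.44 = 1905.4
numerator = 2415.66 + 1905.4 = 4321.06
n1+n2-2 = 73
sp^2 = 4321.06 / 73 = 216053/3650 ≈ 59.192603

59.1926


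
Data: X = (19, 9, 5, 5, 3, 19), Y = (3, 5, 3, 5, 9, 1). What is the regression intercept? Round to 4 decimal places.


a = ybar - b*xbar, where b = sum((xi-xbar)(yi-ybar)) / sum((xi-xbar)^2)
n = 6, xbar = 60/6 = 10, ybar = 26/6 = 13/3 ≈ 4.333333
Sxy = sum((xi-xbar)(yi-ybar)) = -72
Sxx = sum((xi-xbar)^2) = 262
b = Sxy / Sxx = -36/131 ≈ -0.274809
a = 4.333333 - (-0.274809) * 10 = 2783/393 ≈ 7.081425

7.0814


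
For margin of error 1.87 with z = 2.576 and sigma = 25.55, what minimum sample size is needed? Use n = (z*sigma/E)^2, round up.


z*sigma/E = 2.576 * 25.55 / 1.87 = 164542/4675 ≈ 35.196150
(z*sigma/E)^2 ≈ 1238.768956
round up: n = 1239

1239


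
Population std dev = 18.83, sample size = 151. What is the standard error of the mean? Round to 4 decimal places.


SE = sigma / sqrt(n)
sqrt(151) ≈ 12.288206
SE = 18.83 / 12.288206 ≈ 1.532364

1.5324


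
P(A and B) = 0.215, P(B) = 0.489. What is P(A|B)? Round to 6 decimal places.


P(A|B) = P(A and B) / P(B) = 0.215 / 0.489 = 215/489 ≈ 0.43967280

0.439673


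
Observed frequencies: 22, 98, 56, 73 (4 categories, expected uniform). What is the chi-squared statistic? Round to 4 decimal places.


chi2 = sum((O-E)^2/E), E = total/4
total = 249, E = 249/4 = 62.25
(22 - 62.25)^2 / 62.25 = 1620.0625 / 62.25 = 25921/996 ≈ 26.025100
(98 - 62.25)^2 / 62.25 = 1278.0625 / 62.25 = 20449/996 ≈ 20.531124
(56 - 62.25)^2 / 62.25 = 39.0625 / 62.25 = 625/996 ≈ 0.627510
(73 - 62.25)^2 / 62.25 = 115.5625 / 62.25 = 1849/996 ≈ 1.856426
chi2 = 12211/249 ≈ 49.040161

49.0402


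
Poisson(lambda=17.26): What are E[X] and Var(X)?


E[X] = Var(X) = lambda = 17.26

17.26, 17.26


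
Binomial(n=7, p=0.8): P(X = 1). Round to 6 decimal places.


P = C(n,k) * p^k * (1-p)^(n-k)
C(7,1) = 7
p^k = 0.8^1 = 0.8
(1-p)^(n-k) = 0.2^6 = 0.000064
P = 7 * 0.8 * 0.000064 ≈ 0.000358

0.000358


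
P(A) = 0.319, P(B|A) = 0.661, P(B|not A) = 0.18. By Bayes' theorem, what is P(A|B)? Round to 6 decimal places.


P(A|B) = P(B|A)*P(A) / P(B), P(B) = P(B|A)*P(A) + P(B|not A)*P(not A)
P(B|A)*P(A) = 0.661 * 0.319 = 0.210859
P(B|not A)*P(not A) = 0.18 * 0.681 = 0.12258
P(B) = 0.210859 + 0.12258 = 0.333439
P(A|B) = 0.210859 / 0.333439 ≈ 0.63237654

0.632377


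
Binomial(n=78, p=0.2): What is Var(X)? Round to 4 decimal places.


Var = n*p*(1-p) = 78 * 0.2 * 0.8 = 12.48

12.4800


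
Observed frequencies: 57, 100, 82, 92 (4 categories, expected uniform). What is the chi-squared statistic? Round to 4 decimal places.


chi2 = sum((O-E)^2/E), E = total/4
total = 331, E = 331/4 = 82.75
(57 - 82.75)^2 / 82.75 = 663.0625 / 82.75 = 10609/1324 ≈ 8.012840
(100 - 82.75)^2 / 82.75 = 297.5625 / 82.75 = 4761/1324 ≈ 3.595921
(82 - 82.75)^2 / 82.75 = 0.5625 / 82.75 = 9/1324 ≈ 0.006798
(92 - 82.75)^2 / 82.75 = 85.5625 / 82.75 = 1369/1324 ≈ 1.033988
chi2 = 4187/331 ≈ 12.649547

12.6495


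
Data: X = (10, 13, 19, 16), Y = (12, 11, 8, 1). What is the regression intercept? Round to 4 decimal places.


a = ybar - b*xbar, where b = sum((xi-xbar)(yi-ybar)) / sum((xi-xbar)^2)
n = 4, xbar = 58/4 = 14.5, ybar = 32/4 = 8
Sxy = sum((xi-xbar)(yi-ybar)) = -33
Sxx = sum((xi-xbar)^2) = 45
b = Sxy / Sxx = -11/15 ≈ -0.733333
a = 8 - (-0.733333) * 14.5 = 559/30 ≈ 18.633333

18.6333


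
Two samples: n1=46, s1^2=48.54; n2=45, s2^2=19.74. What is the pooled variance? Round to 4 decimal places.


sp^2 = ((n1-1)*s1^2 + (n2-1)*s2^2)/(n1+n2-2)
(n1-1)*s1^2 = 45 * 48.54 = 2184.3
(n2-1)*s2^2 = 44 * 19.74 = 868.56
numerator = 2184.3 + 868.56 = 3052.86
n1+n2-2 = 89
sp^2 = 3052.86 / 89 = 152643/4450 ≈ 34.301798

34.3018


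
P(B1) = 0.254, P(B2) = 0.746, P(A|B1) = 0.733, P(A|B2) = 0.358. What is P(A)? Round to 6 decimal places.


P(A) = P(A|B1)*P(B1) + P(A|B2)*P(B2)
P(A|B1)*P(B1) = 0.733 * 0.254 = 0.186182
P(A|B2)*P(B2) = 0.358 * 0.746 = 0.267068
P(A) = 0.186182 + 0.267068 = 0.45325

0.453250


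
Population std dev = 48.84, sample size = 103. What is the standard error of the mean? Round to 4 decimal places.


SE = sigma / sqrt(n)
sqrt(103) ≈ 10.148892
SE = 48.84 / 10.148892 ≈ 4.812348

4.8123


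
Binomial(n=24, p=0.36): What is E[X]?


E[X] = n*p = 24 * 0.36 = 8.64

8.64


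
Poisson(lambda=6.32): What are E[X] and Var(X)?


E[X] = Var(X) = lambda = 6.32

6.32, 6.32


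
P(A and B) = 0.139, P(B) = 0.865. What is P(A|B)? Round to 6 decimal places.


P(A|B) = P(A and B) / P(B) = 0.139 / 0.865 = 139/865 ≈ 0.16069364

0.160694


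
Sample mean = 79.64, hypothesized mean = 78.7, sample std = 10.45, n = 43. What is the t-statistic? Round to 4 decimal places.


t = (xbar - mu0) / (s/sqrt(n))
xbar - mu0 = 79.64 - 78.7 = 0.94
sqrt(43) ≈ 6.55743852
s/sqrt(n) = 10.45 / 6.55743852 ≈ 1.59361006
t = 0.94 / 1.59361006 ≈ 0.589856

0.5899


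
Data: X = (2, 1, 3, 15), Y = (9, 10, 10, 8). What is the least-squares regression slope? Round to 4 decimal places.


b = sum((xi-xbar)(yi-ybar)) / sum((xi-xbar)^2)
n = 4, xbar = 21/4 = 5.25, ybar = 37/4 = 9.25
Sxy = sum((xi-xbar)(yi-ybar)) = -16.25
Sxx = sum((xi-xbar)^2) = 128.75
b = Sxy / Sxx = -13/103 ≈ -0.126214

-0.1262


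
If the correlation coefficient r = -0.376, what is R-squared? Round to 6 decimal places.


R^2 = r^2 = (-0.376)^2 = 0.141376

0.141376


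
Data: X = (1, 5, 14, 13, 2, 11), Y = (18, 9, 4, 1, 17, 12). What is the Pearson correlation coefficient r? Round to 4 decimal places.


r = sum((xi-xbar)(yi-ybar)) / sqrt(sum((xi-xbar)^2) * sum((yi-ybar)^2))
n = 6, xbar = 46/6 = 23/3 ≈ 7.666667, ybar = 61/6 ≈ 10.166667
Sxy = sum((xi-xbar)(yi-ybar)) = -509/3 ≈ -169.666667
Sxx = sum((xi-xbar)^2) = 490/3 ≈ 163.333333
Syy = sum((yi-ybar)^2) = 1409/6 ≈ 234.833333
sqrt(Sxx*Syy) ≈ 195.847163
r = Sxy / sqrt(Sxx*Syy) = -169.666667 / 195.847163 ≈ -0.866322

-0.8663


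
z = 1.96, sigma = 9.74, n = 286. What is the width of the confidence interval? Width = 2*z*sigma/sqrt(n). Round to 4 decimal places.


width = 2*z*sigma/sqrt(n)
2*z*sigma = 2 * 1.96 * 9.74 = 38.1808
sqrt(286) ≈ 16.911535
width = 38.1808 / 16.911535 ≈ 2.257678

2.2577


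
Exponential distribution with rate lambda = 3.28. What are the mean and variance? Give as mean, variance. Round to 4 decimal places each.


mean = 1/lam, var = 1/lam^2
mean = 1 / 3.28 = 25/82 ≈ 0.304878
lam^2 = 3.28^2 = 10.7584
var = 1 / 10.7584 = 625/6724 ≈ 0.092951

0.3049, 0.0930


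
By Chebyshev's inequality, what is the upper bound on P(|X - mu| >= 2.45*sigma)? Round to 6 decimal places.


P <= 1/k^2
k^2 = 2.45^2 = 6.0025
1/k^2 = 1 / 6.0025 = 400/2401 ≈ 0.16659725

0.166597


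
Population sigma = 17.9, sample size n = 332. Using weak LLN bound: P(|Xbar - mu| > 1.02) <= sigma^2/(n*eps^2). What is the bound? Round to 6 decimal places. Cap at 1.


bound = min(1, sigma^2/(n*eps^2))
sigma^2 = 17.9^2 = 320.41
n*eps^2 = 332 * 1.02^2 = 332 * 1.0404 = 345.4128
sigma^2/(n*eps^2) = 320.41 / 345.4128 ≈ 0.92761473

0.927615


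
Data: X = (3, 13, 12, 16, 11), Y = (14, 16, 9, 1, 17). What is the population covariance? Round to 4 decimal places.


Cov = (1/n)*sum((xi-xbar)(yi-ybar))
n = 5, xbar = 55/5 = 11, ybar = 57/5 = 11.4
sum((xi-xbar)(yi-ybar)) = -66
Cov = -66 / 5 = -13.2

-13.2000


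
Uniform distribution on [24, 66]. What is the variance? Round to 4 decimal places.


Var = (b-a)^2 / 12
(b-a)^2 = (66 - 24)^2 = 1764
Var = 1764/12 = 147

147.0000


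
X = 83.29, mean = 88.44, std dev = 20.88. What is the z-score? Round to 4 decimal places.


z = (X - mu) / sigma
X - mu = 83.29 - 88.44 = -5.15
z = -5.15 / 20.88 = -515/2088 ≈ -0.246648

-0.2466


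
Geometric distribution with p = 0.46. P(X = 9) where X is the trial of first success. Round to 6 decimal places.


P = (1-p)^(k-1) * p
(1-p)^(k-1) = 0.54^8 ≈ 0.007230196
P = 0.007230196 * 0.46 ≈ 0.003325890

0.003326


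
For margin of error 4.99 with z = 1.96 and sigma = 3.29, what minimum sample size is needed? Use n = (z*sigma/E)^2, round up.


z*sigma/E = 1.96 * 3.29 / 4.99 ≈ 1.292265
(z*sigma/E)^2 ≈ 1.669948
round up: n = 2

2


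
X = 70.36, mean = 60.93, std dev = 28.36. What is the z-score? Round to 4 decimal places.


z = (X - mu) / sigma
X - mu = 70.36 - 60.93 = 9.43
z = 9.43 / 28.36 = 943/2836 ≈ 0.332511

0.3325


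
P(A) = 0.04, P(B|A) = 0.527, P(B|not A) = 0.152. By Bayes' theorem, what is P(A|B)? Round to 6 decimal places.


P(A|B) = P(B|A)*P(A) / P(B), P(B) = P(B|A)*P(A) + P(B|not A)*P(not A)
P(B|A)*P(A) = 0.527 * 0.04 = 0.02108
P(B|not A)*P(not A) = 0.152 * 0.96 = 0.14592
P(B) = 0.02108 + 0.14592 = 0.167
P(A|B) = 0.02108 / 0.167 = 527/4175 ≈ 0.12622754

0.126228


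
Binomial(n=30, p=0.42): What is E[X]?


E[X] = n*p = 30 * 0.42 = 12.6

12.6


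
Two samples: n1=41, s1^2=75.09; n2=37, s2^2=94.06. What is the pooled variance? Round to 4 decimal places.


sp^2 = ((n1-1)*s1^2 + (n2-1)*s2^2)/(n1+n2-2)
(n1-1)*s1^2 = 40 * 75.09 = 3003.6
(n2-1)*s2^2 = 36 * 94.06 = 3386.16
numerator = 3003.6 + 3386.16 = 6389.76
n1+n2-2 = 76
sp^2 = 6389.76 / 76 = 39936/475 ≈ 84.075789

84.0758


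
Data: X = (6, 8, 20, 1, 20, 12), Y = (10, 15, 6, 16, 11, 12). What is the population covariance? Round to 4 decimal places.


Cov = (1/n)*sum((xi-xbar)(yi-ybar))
n = 6, xbar = 67/6 ≈ 11.166667, ybar = 70/6 = 35/3 ≈ 11.666667
sum((xi-xbar)(yi-ybar)) = -305/3 ≈ -101.666667
Cov = -101.666667 / 6 = -305/18 ≈ -16.944444

-16.9444


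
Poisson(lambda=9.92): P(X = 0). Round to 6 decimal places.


P = e^(-lam) * lam^k / k!
e^(-9.92) ≈ 0.00004918116
lam^k = 9.92^0 = 1
k! = 0! = 1
P = 0.00004918116 * 1 / 1 ≈ 0.000049

0.000049


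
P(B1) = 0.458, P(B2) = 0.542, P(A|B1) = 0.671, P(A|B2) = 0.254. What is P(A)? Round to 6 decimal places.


P(A) = P(A|B1)*P(B1) + P(A|B2)*P(B2)
P(A|B1)*P(B1) = 0.671 * 0.458 = 0.307318
P(A|B2)*P(B2) = 0.254 * 0.542 = 0.137668
P(A) = 0.307318 + 0.137668 = 0.444986

0.444986


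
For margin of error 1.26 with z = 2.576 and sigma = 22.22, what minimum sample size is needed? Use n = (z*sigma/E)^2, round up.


z*sigma/E = 2.576 * 22.22 / 1.26 = 51106/1125 ≈ 45.427556
(z*sigma/E)^2 ≈ 2063.662804
round up: n = 2064

2064


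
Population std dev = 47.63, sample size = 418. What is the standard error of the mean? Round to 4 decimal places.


SE = sigma / sqrt(n)
sqrt(418) ≈ 20.445048
SE = 47.63 / 20.445048 ≈ 2.329659

2.3297


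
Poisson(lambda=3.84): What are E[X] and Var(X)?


E[X] = Var(X) = lambda = 3.84

3.84, 3.84


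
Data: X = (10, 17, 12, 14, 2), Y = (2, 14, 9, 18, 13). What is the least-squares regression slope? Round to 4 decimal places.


b = sum((xi-xbar)(yi-ybar)) / sum((xi-xbar)^2)
n = 5, xbar = 55/5 = 11, ybar = 56/5 = 11.2
Sxy = sum((xi-xbar)(yi-ybar)) = 28
Sxx = sum((xi-xbar)^2) = 128
b = Sxy / Sxx = 0.21875

0.2188


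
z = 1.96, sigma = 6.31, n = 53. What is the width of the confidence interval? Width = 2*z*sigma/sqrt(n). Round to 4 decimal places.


width = 2*z*sigma/sqrt(n)
2*z*sigma = 2 * 1.96 * 6.31 = 24.7352
sqrt(53) ≈ 7.280110
width = 24.7352 / 7.280110 ≈ 3.397641

3.3976


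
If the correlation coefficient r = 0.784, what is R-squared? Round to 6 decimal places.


R^2 = r^2 = (0.784)^2 = 0.614656

0.614656


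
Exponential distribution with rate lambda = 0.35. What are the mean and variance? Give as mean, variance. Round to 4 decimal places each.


mean = 1/lam, var = 1/lam^2
mean = 1 / 0.35 = 20/7 ≈ 2.857143
lam^2 = 0.35^2 = 0.1225
var = 1 / 0.1225 = 400/49 ≈ 8.163265

2.8571, 8.1633


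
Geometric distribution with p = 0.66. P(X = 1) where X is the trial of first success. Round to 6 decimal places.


P = (1-p)^(k-1) * p
(1-p)^(k-1) = 0.34^0 = 1
P = 1 * 0.66 = 0.66

0.660000


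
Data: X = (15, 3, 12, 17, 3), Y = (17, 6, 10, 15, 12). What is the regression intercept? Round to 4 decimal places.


a = ybar - b*xbar, where b = sum((xi-xbar)(yi-ybar)) / sum((xi-xbar)^2)
n = 5, xbar = 50/5 = 10, ybar = 60/5 = 12
Sxy = sum((xi-xbar)(yi-ybar)) = 84
Sxx = sum((xi-xbar)^2) = 176
b = Sxy / Sxx = 21/44 ≈ 0.477273
a = 12 - 0.477273 * 10 = 159/22 ≈ 7.227273

7.2273


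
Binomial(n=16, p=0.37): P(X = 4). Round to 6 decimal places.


P = C(n,k) * p^k * (1-p)^(n-k)
C(16,4) = 1820
p^k = 0.37^4 = 0.01874161
(1-p)^(n-k) = 0.63^12 ≈ 0.003909188
P = 1820 * 0.01874161 * 0.003909188 ≈ 0.133341

0.133341


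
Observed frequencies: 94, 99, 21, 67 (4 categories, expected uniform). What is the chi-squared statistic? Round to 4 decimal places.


chi2 = sum((O-E)^2/E), E = total/4
total = 281, E = 281/4 = 70.25
(94 - 70.25)^2 / 70.25 = 564.0625 / 70.25 = 9025/1124 ≈ 8.029359
(99 - 70.25)^2 / 70.25 = 826.5625 / 70.25 = 13225/1124 ≈ 11.766014
(21 - 70.25)^2 / 70.25 = 2425.5625 / 70.25 = 38809/1124 ≈ 34.527580
(67 - 70.25)^2 / 70.25 = 10.5625 / 70.25 = 169/1124 ≈ 0.150356
chi2 = 15307/281 ≈ 54.473310

54.4733


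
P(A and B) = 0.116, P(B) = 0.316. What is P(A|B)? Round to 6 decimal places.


P(A|B) = P(A and B) / P(B) = 0.116 / 0.316 = 29/79 ≈ 0.36708861

0.367089


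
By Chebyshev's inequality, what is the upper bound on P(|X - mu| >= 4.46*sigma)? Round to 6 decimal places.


P <= 1/k^2
k^2 = 4.46^2 = 19.8916
1/k^2 = 1 / 19.8916 ≈ 0.05027248

0.050272


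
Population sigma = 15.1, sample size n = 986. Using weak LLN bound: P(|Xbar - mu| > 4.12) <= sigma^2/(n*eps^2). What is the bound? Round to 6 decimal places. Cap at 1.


bound = min(1, sigma^2/(n*eps^2))
sigma^2 = 15.1^2 = 228.01
n*eps^2 = 986 * 4.12^2 = 986 * 16.9744 = 16736.7584
sigma^2/(n*eps^2) = 228.01 / 16736.7584 ≈ 0.01362331

0.013623


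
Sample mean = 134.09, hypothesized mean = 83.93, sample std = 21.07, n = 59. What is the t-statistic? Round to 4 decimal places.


t = (xbar - mu0) / (s/sqrt(n))
xbar - mu0 = 134.09 - 83.93 = 50.16
sqrt(59) ≈ 7.68114575
s/sqrt(n) = 21.07 / 7.68114575 ≈ 2.74308035
t = 50.16 / 2.74308035 ≈ 18.286012

18.2860


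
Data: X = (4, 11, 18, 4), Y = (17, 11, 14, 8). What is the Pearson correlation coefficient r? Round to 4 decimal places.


r = sum((xi-xbar)(yi-ybar)) / sqrt(sum((xi-xbar)^2) * sum((yi-ybar)^2))
n = 4, xbar = 37/4 = 9.25, ybar = 50/4 = 12.5
Sxy = sum((xi-xbar)(yi-ybar)) = 10.5
Sxx = sum((xi-xbar)^2) = 134.75
Syy = sum((yi-ybar)^2) = 45
sqrt(Sxx*Syy) ≈ 77.870084
r = Sxy / sqrt(Sxx*Syy) = 10.5 / 77.870084 ≈ 0.134840

0.1348


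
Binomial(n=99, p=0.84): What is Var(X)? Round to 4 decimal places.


Var = n*p*(1-p) = 99 * 0.84 * 0.16 = 13.3056

13.3056


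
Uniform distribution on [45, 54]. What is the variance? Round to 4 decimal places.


Var = (b-a)^2 / 12
(b-a)^2 = (54 - 45)^2 = 81
Var = 81/12 = 6.75

6.7500


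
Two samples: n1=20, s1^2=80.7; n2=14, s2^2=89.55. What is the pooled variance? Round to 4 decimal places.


sp^2 = ((n1-1)*s1^2 + (n2-1)*s2^2)/(n1+n2-2)
(n1-1)*s1^2 = 19 * 80.7 = 1533.3
(n2-1)*s2^2 = 13 * 89.55 = 1164.15
numerator = 1533.3 + 1164.15 = 2697.45
n1+n2-2 = 32
sp^2 = 2697.45 / 32 = 53949/640 ≈ 84.295313

84.2953


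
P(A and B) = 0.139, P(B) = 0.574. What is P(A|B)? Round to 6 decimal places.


P(A|B) = P(A and B) / P(B) = 0.139 / 0.574 = 139/574 ≈ 0.24216028

0.242160


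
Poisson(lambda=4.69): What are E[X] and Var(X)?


E[X] = Var(X) = lambda = 4.69

4.69, 4.69


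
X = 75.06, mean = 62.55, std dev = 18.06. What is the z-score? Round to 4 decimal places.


z = (X - mu) / sigma
X - mu = 75.06 - 62.55 = 12.51
z = 12.51 / 18.06 = 417/602 ≈ 0.692691

0.6927


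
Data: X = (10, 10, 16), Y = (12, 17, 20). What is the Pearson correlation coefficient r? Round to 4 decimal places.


r = sum((xi-xbar)(yi-ybar)) / sqrt(sum((xi-xbar)^2) * sum((yi-ybar)^2))
n = 3, xbar = 36/3 = 12, ybar = 49/3 ≈ 16.333333
Sxy = sum((xi-xbar)(yi-ybar)) = 22
Sxx = sum((xi-xbar)^2) = 24
Syy = sum((yi-ybar)^2) = 98/3 ≈ 32.666667
sqrt(Sxx*Syy) = 28
r = Sxy / sqrt(Sxx*Syy) = 22 / 28 = 11/14 ≈ 0.785714

0.7857


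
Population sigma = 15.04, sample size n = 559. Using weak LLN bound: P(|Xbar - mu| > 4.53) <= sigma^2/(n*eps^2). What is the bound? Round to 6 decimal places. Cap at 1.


bound = min(1, sigma^2/(n*eps^2))
sigma^2 = 15.04^2 = 226.2016
n*eps^2 = 559 * 4.53^2 = 559 * 20.5209 = 11471.1831
sigma^2/(n*eps^2) = 226.2016 / 11471.1831 ≈ 0.01971912

0.019719


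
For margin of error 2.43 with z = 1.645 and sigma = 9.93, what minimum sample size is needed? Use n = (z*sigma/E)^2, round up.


z*sigma/E = 1.645 * 9.93 / 2.43 ≈ 6.722160
(z*sigma/E)^2 ≈ 45.187442
round up: n = 46

46


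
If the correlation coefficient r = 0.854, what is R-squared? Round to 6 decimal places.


R^2 = r^2 = (0.854)^2 = 0.729316

0.729316


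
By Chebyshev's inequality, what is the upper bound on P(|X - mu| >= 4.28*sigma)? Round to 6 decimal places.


P <= 1/k^2
k^2 = 4.28^2 = 18.3184
1/k^2 = 1 / 18.3184 ≈ 0.05458992

0.054590


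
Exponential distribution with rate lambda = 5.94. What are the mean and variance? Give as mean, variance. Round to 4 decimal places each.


mean = 1/lam, var = 1/lam^2
mean = 1 / 5.94 = 50/297 ≈ 0.168350
lam^2 = 5.94^2 = 35.2836
var = 1 / 35.2836 ≈ 0.028342

0.1684, 0.0283


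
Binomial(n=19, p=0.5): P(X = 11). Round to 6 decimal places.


P = C(n,k) * p^k * (1-p)^(n-k)
C(19,11) = 75582
p^k = 0.5^11 = 1/2048 ≈ 0.0004882813
(1-p)^(n-k) = 0.5^8 = 0.00390625
P = 75582 * 0.0004882813 * 0.00390625 ≈ 0.144161

0.144161


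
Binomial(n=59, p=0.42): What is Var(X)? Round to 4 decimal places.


Var = n*p*(1-p) = 59 * 0.42 * 0.58 = 14.3724

14.3724


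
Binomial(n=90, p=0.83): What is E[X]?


E[X] = n*p = 90 * 0.83 = 74.7

74.7


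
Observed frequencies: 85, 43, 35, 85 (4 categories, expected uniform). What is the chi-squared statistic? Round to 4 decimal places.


chi2 = sum((O-E)^2/E), E = total/4
total = 248, E = 248/4 = 62
(85 - 62)^2 / 62 = 529 / 62 = 529/62 ≈ 8.532258
(43 - 62)^2 / 62 = 361 / 62 = 361/62 ≈ 5.822581
(35 - 62)^2 / 62 = 729 / 62 = 729/62 ≈ 11.758065
(85 - 62)^2 / 62 = 529 / 62 = 529/62 ≈ 8.532258
chi2 = 1074/31 ≈ 34.645161

34.6452


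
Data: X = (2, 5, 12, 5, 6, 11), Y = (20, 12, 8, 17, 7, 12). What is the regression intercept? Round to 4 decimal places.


a = ybar - b*xbar, where b = sum((xi-xbar)(yi-ybar)) / sum((xi-xbar)^2)
n = 6, xbar = 41/6 ≈ 6.833333, ybar = 76/6 = 38/3 ≈ 12.666667
Sxy = sum((xi-xbar)(yi-ybar)) = -193/3 ≈ -64.333333
Sxx = sum((xi-xbar)^2) = 449/6 ≈ 74.833333
b = Sxy / Sxx = -386/449 ≈ -0.859688
a = 12.666667 - (-0.859688) * 6.833333 = 8325/449 ≈ 18.541203

18.5412


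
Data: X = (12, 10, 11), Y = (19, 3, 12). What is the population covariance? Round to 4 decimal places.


Cov = (1/n)*sum((xi-xbar)(yi-ybar))
n = 3, xbar = 33/3 = 11, ybar = 34/3 ≈ 11.333333
sum((xi-xbar)(yi-ybar)) = 16
Cov = 16 / 3 = 16/3 ≈ 5.333333

5.3333


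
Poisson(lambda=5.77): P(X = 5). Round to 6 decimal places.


P = e^(-lam) * lam^k / k!
e^(-5.77) ≈ 0.003119758
lam^k = 5.77^5 ≈ 6395.567189
k! = 5! = 120
P = 0.003119758 * 6395.567189 / 120 ≈ 0.166272

0.166272


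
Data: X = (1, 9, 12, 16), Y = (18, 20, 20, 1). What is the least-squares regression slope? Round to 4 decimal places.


b = sum((xi-xbar)(yi-ybar)) / sum((xi-xbar)^2)
n = 4, xbar = 38/4 = 9.5, ybar = 59/4 = 14.75
Sxy = sum((xi-xbar)(yi-ybar)) = -106.5
Sxx = sum((xi-xbar)^2) = 121
b = Sxy / Sxx = -213/242 ≈ -0.880165

-0.8802


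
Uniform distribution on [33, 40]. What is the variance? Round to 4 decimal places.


Var = (b-a)^2 / 12
(b-a)^2 = (40 - 33)^2 = 49
Var = 49/12 ≈ 4.083333

4.0833


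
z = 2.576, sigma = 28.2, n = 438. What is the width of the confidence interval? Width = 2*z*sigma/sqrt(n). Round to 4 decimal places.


width = 2*z*sigma/sqrt(n)
2*z*sigma = 2 * 2.576 * 28.2 = 145.2864
sqrt(438) ≈ 20.928450
width = 145.2864 / 20.928450 ≈ 6.942053

6.9421


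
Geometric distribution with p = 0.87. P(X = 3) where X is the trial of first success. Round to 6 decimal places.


P = (1-p)^(k-1) * p
(1-p)^(k-1) = 0.13^2 = 0.0169
P = 0.0169 * 0.87 = 0.014703

0.014703


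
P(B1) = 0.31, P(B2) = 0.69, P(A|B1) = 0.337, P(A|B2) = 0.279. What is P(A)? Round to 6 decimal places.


P(A) = P(A|B1)*P(B1) + P(A|B2)*P(B2)
P(A|B1)*P(B1) = 0.337 * 0.31 = 0.10447
P(A|B2)*P(B2) = 0.279 * 0.69 = 0.19251
P(A) = 0.10447 + 0.19251 = 0.29698

0.296980


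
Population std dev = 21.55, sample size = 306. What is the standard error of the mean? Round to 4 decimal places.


SE = sigma / sqrt(n)
sqrt(306) ≈ 17.492856
SE = 21.55 / 17.492856 ≈ 1.231932

1.2319


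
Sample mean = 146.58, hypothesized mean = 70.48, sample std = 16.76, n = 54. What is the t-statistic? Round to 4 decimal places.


t = (xbar - mu0) / (s/sqrt(n))
xbar - mu0 = 146.58 - 70.48 = 76.1
sqrt(54) ≈ 7.34846923
s/sqrt(n) = 16.76 / 7.34846923 ≈ 2.28074712
t = 76.1 / 2.28074712 ≈ 33.366259

33.3663


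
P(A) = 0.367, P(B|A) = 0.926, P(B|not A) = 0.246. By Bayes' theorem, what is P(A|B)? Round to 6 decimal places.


P(A|B) = P(B|A)*P(A) / P(B), P(B) = P(B|A)*P(A) + P(B|not A)*P(not A)
P(B|A)*P(A) = 0.926 * 0.367 = 0.339842
P(B|not A)*P(not A) = 0.246 * 0.633 = 0.155718
P(B) = 0.339842 + 0.155718 = 0.49556
P(A|B) = 0.339842 / 0.49556 ≈ 0.68577367

0.685774


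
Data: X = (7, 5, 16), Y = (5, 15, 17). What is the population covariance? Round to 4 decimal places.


Cov = (1/n)*sum((xi-xbar)(yi-ybar))
n = 3, xbar = 28/3 ≈ 9.333333, ybar = 37/3 ≈ 12.333333
sum((xi-xbar)(yi-ybar)) = 110/3 ≈ 36.666667
Cov = 36.666667 / 3 = 110/9 ≈ 12.222222

12.2222


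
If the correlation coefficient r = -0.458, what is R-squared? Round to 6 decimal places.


R^2 = r^2 = (-0.458)^2 = 0.209764

0.209764


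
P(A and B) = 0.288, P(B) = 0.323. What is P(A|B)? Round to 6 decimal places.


P(A|B) = P(A and B) / P(B) = 0.288 / 0.323 = 288/323 ≈ 0.89164087

0.891641


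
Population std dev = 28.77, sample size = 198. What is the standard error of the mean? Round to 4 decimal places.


SE = sigma / sqrt(n)
sqrt(198) ≈ 14.071247
SE = 28.77 / 14.071247 ≈ 2.044595

2.0446


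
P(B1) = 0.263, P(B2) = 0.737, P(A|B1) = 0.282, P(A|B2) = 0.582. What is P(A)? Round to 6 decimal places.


P(A) = P(A|B1)*P(B1) + P(A|B2)*P(B2)
P(A|B1)*P(B1) = 0.282 * 0.263 = 0.074166
P(A|B2)*P(B2) = 0.582 * 0.737 = 0.428934
P(A) = 0.074166 + 0.428934 = 0.5031

0.503100


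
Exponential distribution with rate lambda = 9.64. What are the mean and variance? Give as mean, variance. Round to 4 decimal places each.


mean = 1/lam, var = 1/lam^2
mean = 1 / 9.64 = 25/241 ≈ 0.103734
lam^2 = 9.64^2 = 92.9296
var = 1 / 92.9296 ≈ 0.010761

0.1037, 0.0108


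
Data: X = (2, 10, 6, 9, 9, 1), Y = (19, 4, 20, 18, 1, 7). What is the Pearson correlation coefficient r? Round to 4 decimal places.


r = sum((xi-xbar)(yi-ybar)) / sqrt(sum((xi-xbar)^2) * sum((yi-ybar)^2))
n = 6, xbar = 37/6 ≈ 6.166667, ybar = 69/6 = 11.5
Sxy = sum((xi-xbar)(yi-ybar)) = -49.5
Sxx = sum((xi-xbar)^2) = 449/6 ≈ 74.833333
Syy = sum((yi-ybar)^2) = 357.5
sqrt(Sxx*Syy) ≈ 163.563189
r = Sxy / sqrt(Sxx*Syy) = -49.5 / 163.563189 ≈ -0.302635

-0.3026


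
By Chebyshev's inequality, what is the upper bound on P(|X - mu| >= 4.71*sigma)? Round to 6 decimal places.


P <= 1/k^2
k^2 = 4.71^2 = 22.1841
1/k^2 = 1 / 22.1841 ≈ 0.04507733

0.045077


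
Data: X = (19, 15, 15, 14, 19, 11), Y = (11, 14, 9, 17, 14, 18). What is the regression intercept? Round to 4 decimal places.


a = ybar - b*xbar, where b = sum((xi-xbar)(yi-ybar)) / sum((xi-xbar)^2)
n = 6, xbar = 93/6 = 15.5, ybar = 83/6 ≈ 13.833333
Sxy = sum((xi-xbar)(yi-ybar)) = -30.5
Sxx = sum((xi-xbar)^2) = 47.5
b = Sxy / Sxx = -61/95 ≈ -0.642105
a = 13.833333 - (-0.642105) * 15.5 = 6779/285 ≈ 23.785965

23.7860


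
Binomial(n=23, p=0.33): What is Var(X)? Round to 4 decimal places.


Var = n*p*(1-p) = 23 * 0.33 * 0.67 = 5.0853

5.0853


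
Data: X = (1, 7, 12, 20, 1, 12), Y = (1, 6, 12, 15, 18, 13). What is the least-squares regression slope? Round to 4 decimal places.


b = sum((xi-xbar)(yi-ybar)) / sum((xi-xbar)^2)
n = 6, xbar = 53/6 ≈ 8.833333, ybar = 65/6 ≈ 10.833333
Sxy = sum((xi-xbar)(yi-ybar)) = 521/6 ≈ 86.833333
Sxx = sum((xi-xbar)^2) = 1625/6 ≈ 270.833333
b = Sxy / Sxx = 521/1625 ≈ 0.320615

0.3206


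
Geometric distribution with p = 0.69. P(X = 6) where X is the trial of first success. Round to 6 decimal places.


P = (1-p)^(k-1) * p
(1-p)^(k-1) = 0.31^5 ≈ 0.002862915
P = 0.002862915 * 0.69 ≈ 0.001975411

0.001975


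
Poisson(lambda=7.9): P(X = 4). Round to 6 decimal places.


P = e^(-lam) * lam^k / k!
e^(-7.9) ≈ 0.0003707435
lam^k = 7.9^4 = 3895.0081
k! = 4! = 24
P = 0.0003707435 * 3895.0081 / 24 ≈ 0.060169

0.060169


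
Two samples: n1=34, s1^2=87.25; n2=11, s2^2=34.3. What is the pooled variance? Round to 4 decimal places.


sp^2 = ((n1-1)*s1^2 + (n2-1)*s2^2)/(n1+n2-2)
(n1-1)*s1^2 = 33 * 87.25 = 2879.25
(n2-1)*s2^2 = 10 * 34.3 = 343
numerator = 2879.25 + 343 = 3222.25
n1+n2-2 = 43
sp^2 = 3222.25 / 43 = 12889/172 ≈ 74.936047

74.9360
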